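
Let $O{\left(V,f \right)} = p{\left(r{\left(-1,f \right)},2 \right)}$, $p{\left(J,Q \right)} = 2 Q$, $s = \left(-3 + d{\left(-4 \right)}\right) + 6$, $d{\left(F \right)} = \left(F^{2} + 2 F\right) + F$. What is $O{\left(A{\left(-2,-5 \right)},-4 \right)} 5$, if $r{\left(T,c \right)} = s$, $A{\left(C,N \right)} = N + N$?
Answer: $20$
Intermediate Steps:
$A{\left(C,N \right)} = 2 N$
$d{\left(F \right)} = F^{2} + 3 F$
$s = 7$ ($s = \left(-3 - 4 \left(3 - 4\right)\right) + 6 = \left(-3 - -4\right) + 6 = \left(-3 + 4\right) + 6 = 1 + 6 = 7$)
$r{\left(T,c \right)} = 7$
$O{\left(V,f \right)} = 4$ ($O{\left(V,f \right)} = 2 \cdot 2 = 4$)
$O{\left(A{\left(-2,-5 \right)},-4 \right)} 5 = 4 \cdot 5 = 20$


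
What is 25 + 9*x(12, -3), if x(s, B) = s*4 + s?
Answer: 565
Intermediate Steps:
x(s, B) = 5*s (x(s, B) = 4*s + s = 5*s)
25 + 9*x(12, -3) = 25 + 9*(5*12) = 25 + 9*60 = 25 + 540 = 565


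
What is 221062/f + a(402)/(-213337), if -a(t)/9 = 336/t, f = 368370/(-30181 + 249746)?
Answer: 69377427686822785/526532569623 ≈ 1.3176e+5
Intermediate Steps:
f = 73674/43913 (f = 368370/219565 = 368370*(1/219565) = 73674/43913 ≈ 1.6777)
a(t) = -3024/t
221062/f + a(402)/(-213337) = 221062/(73674/43913) - 3024/402/(-213337) = 221062*(43913/73674) - 3024*1/402*(-1/213337) = 4853747803/36837 - 504/67*(-1/213337) = 4853747803/36837 + 504/14293579 = 69377427686822785/526532569623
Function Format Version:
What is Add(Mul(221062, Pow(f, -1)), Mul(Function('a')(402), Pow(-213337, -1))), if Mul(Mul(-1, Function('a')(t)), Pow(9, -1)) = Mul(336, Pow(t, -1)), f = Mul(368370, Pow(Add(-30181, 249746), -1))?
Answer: Rational(69377427686822785, 526532569623) ≈ 1.3176e+5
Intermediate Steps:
f = Rational(73674, 43913) (f = Mul(368370, Pow(219565, -1)) = Mul(368370, Rational(1, 219565)) = Rational(73674, 43913) ≈ 1.6777)
Function('a')(t) = Mul(-3024, Pow(t, -1)) (Function('a')(t) = Mul(-9, Mul(336, Pow(t, -1))) = Mul(-3024, Pow(t, -1)))
Add(Mul(221062, Pow(f, -1)), Mul(Function('a')(402), Pow(-213337, -1))) = Add(Mul(221062, Pow(Rational(73674, 43913), -1)), Mul(Mul(-3024, Pow(402, -1)), Pow(-213337, -1))) = Add(Mul(221062, Rational(43913, 73674)), Mul(Mul(-3024, Rational(1, 402)), Rational(-1, 213337))) = Add(Rational(4853747803, 36837), Mul(Rational(-504, 67), Rational(-1, 213337))) = Add(Rational(4853747803, 36837), Rational(504, 14293579)) = Rational(69377427686822785, 526532569623)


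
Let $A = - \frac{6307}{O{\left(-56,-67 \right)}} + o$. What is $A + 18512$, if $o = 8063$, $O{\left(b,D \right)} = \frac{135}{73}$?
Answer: $\frac{3127214}{135} \approx 23165.0$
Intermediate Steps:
$O{\left(b,D \right)} = \frac{135}{73}$ ($O{\left(b,D \right)} = 135 \cdot \frac{1}{73} = \frac{135}{73}$)
$A = \frac{628094}{135}$ ($A = - \frac{6307}{\frac{135}{73}} + 8063 = \left(-6307\right) \frac{73}{135} + 8063 = - \frac{460411}{135} + 8063 = \frac{628094}{135} \approx 4652.5$)
$A + 18512 = \frac{628094}{135} + 18512 = \frac{3127214}{135}$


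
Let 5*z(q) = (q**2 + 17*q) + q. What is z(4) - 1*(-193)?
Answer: 1053/5 ≈ 210.60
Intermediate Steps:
z(q) = q**2/5 + 18*q/5 (z(q) = ((q**2 + 17*q) + q)/5 = (q**2 + 18*q)/5 = q**2/5 + 18*q/5)
z(4) - 1*(-193) = (1/5)*4*(18 + 4) - 1*(-193) = (1/5)*4*22 + 193 = 88/5 + 193 = 1053/5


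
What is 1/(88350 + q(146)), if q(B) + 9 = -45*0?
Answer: 1/88341 ≈ 1.1320e-5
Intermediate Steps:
q(B) = -9 (q(B) = -9 - 45*0 = -9 + 0 = -9)
1/(88350 + q(146)) = 1/(88350 - 9) = 1/88341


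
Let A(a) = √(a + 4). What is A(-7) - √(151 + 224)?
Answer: -5*√15 + I*√3 ≈ -19.365 + 1.732*I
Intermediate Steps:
A(a) = √(4 + a)
A(-7) - √(151 + 224) = √(4 - 7) - √(151 + 224) = √(-3) - √375 = I*√3 - 5*√15 = -5*√15 + I*√3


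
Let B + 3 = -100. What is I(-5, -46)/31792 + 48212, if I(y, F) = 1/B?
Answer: 157873858111/3274576 ≈ 48212.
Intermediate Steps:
B = -103 (B = -3 - 100 = -103)
I(y, F) = -1/103 (I(y, F) = 1/(-103) = -1/103)
I(-5, -46)/31792 + 48212 = -1/103/31792 + 48212 = -1/103*1/31792 + 48212 = -1/3274576 + 48212 = 157873858111/3274576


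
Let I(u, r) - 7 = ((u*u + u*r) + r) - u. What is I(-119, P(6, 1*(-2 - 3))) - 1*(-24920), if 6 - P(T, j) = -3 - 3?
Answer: 37791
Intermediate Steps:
P(T, j) = 12 (P(T, j) = 6 - (-3 - 3) = 6 - 1*(-6) = 6 + 6 = 12)
I(u, r) = 7 + r + u² - u + r*u (I(u, r) = 7 + (((u*u + u*r) + r) - u) = 7 + (((u² + r*u) + r) - u) = 7 + ((r + u² + r*u) - u) = 7 + (r + u² - u + r*u) = 7 + r + u² - u + r*u)
I(-119, P(6, 1*(-2 - 3))) - 1*(-24920) = (7 + 12 + (-119)² - 1*(-119) + 12*(-119)) - 1*(-24920) = (7 + 12 + 14161 + 119 - 1428) + 24920 = 12871 + 24920 = 37791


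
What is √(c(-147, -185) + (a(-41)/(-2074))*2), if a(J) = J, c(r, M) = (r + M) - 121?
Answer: 2*I*√121774910/1037 ≈ 21.283*I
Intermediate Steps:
c(r, M) = -121 + M + r (c(r, M) = (M + r) - 121 = -121 + M + r)
√(c(-147, -185) + (a(-41)/(-2074))*2) = √((-121 - 185 - 147) - 41/(-2074)*2) = √(-453 - 41*(-1/2074)*2) = √(-453 + (41/2074)*2) = √(-453 + 41/1037) = √(-469720/1037) = 2*I*√121774910/1037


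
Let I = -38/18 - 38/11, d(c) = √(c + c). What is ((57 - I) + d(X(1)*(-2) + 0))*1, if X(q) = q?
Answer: 6194/99 + 2*I ≈ 62.566 + 2.0*I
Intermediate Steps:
d(c) = √2*√c (d(c) = √(2*c) = √2*√c)
I = -551/99 (I = -38*1/18 - 38*1/11 = -19/9 - 38/11 = -551/99 ≈ -5.5657)
((57 - I) + d(X(1)*(-2) + 0))*1 = ((57 - 1*(-551/99)) + √2*√(1*(-2) + 0))*1 = ((57 + 551/99) + √2*√(-2 + 0))*1 = (6194/99 + √2*√(-2))*1 = (6194/99 + √2*(I*√2))*1 = (6194/99 + 2*I)*1 = 6194/99 + 2*I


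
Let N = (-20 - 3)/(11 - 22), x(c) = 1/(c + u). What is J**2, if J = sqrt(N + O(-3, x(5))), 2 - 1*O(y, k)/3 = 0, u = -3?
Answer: 89/11 ≈ 8.0909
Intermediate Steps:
x(c) = 1/(-3 + c) (x(c) = 1/(c - 3) = 1/(-3 + c))
N = 23/11 (N = -23/(-11) = -23*(-1/11) = 23/11 ≈ 2.0909)
O(y, k) = 6 (O(y, k) = 6 - 3*0 = 6 + 0 = 6)
J = sqrt(979)/11 (J = sqrt(23/11 + 6) = sqrt(89/11) = sqrt(979)/11 ≈ 2.8445)
J**2 = (sqrt(979)/11)**2 = 89/11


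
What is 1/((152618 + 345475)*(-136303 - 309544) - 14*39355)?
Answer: -1/222073820741 ≈ -4.5030e-12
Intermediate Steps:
1/((152618 + 345475)*(-136303 - 309544) - 14*39355) = 1/(498093*(-445847) - 550970) = 1/(-222073269771 - 550970) = 1/(-222073820741) = -1/222073820741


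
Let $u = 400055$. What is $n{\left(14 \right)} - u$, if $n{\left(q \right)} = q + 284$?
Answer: $-399757$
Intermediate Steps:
$n{\left(q \right)} = 284 + q$
$n{\left(14 \right)} - u = \left(284 + 14\right) - 400055 = 298 - 400055 = -399757$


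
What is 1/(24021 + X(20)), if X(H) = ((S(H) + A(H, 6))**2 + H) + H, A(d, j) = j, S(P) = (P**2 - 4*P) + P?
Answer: 1/143777 ≈ 6.9552e-6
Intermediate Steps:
S(P) = P**2 - 3*P
X(H) = (6 + H*(-3 + H))**2 + 2*H (X(H) = ((H*(-3 + H) + 6)**2 + H) + H = ((6 + H*(-3 + H))**2 + H) + H = (H + (6 + H*(-3 + H))**2) + H = (6 + H*(-3 + H))**2 + 2*H)
1/(24021 + X(20)) = 1/(24021 + ((6 + 20*(-3 + 20))**2 + 2*20)) = 1/(24021 + ((6 + 20*17)**2 + 40)) = 1/(24021 + ((6 + 340)**2 + 40)) = 1/(24021 + (346**2 + 40)) = 1/(24021 + (119716 + 40)) = 1/(24021 + 119756) = 1/143777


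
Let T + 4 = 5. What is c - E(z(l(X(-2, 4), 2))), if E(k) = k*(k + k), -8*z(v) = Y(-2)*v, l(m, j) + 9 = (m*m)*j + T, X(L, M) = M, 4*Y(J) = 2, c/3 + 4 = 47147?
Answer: 282849/2 ≈ 1.4142e+5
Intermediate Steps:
c = 141429 (c = -12 + 3*47147 = -12 + 141441 = 141429)
Y(J) = 1/2 (Y(J) = (1/4)*2 = 1/2)
T = 1 (T = -4 + 5 = 1)
l(m, j) = -8 + j*m**2 (l(m, j) = -9 + ((m*m)*j + 1) = -9 + (m**2*j + 1) = -9 + (j*m**2 + 1) = -9 + (1 + j*m**2) = -8 + j*m**2)
z(v) = -v/16
E(k) = 2*k**2 (E(k) = k*(2*k) = 2*k**2)
c - E(z(l(X(-2, 4), 2))) = 141429 - 2*(-(-8 + 2*4**2)/16)**2 = 141429 - 2*(-(-8 + 2*16)/16)**2 = 141429 - 2*(-(-8 + 32)/16)**2 = 141429 - 2*(-1/16*24)**2 = 141429 - 2*(-3/2)**2 = 141429 - 2*9/4 = 141429 - 1*9/2 = 141429 - 9/2 = 282849/2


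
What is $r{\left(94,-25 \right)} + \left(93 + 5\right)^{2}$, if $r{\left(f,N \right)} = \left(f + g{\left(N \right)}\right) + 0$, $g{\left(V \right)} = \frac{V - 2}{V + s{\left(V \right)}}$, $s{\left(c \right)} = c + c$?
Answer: $\frac{242459}{25} \approx 9698.4$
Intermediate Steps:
$s{\left(c \right)} = 2 c$
$g{\left(V \right)} = \frac{-2 + V}{3 V}$ ($g{\left(V \right)} = \frac{V - 2}{V + 2 V} = \frac{-2 + V}{3 V}$)
$r{\left(f,N \right)} = f + \frac{-2 + N}{3 N}$ ($r{\left(f,N \right)} = \left(f + \frac{-2 + N}{3 N}\right) + 0 = f + \frac{-2 + N}{3 N}$)
$r{\left(94,-25 \right)} + \left(93 + 5\right)^{2} = \left(\frac{1}{3} + 94 - \frac{2}{3 \left(-25\right)}\right) + \left(93 + 5\right)^{2} = \left(\frac{1}{3} + 94 - - \frac{2}{75}\right) + 98^{2} = \left(\frac{1}{3} + 94 + \frac{2}{75}\right) + 9604 = \frac{2359}{25} + 9604 = \frac{242459}{25}$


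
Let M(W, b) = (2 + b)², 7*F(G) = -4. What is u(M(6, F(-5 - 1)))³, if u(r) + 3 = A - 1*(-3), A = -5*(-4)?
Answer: 8000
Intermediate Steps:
F(G) = -4/7 (F(G) = (⅐)*(-4) = -4/7)
A = 20
u(r) = 20 (u(r) = -3 + (20 - 1*(-3)) = -3 + (20 + 3) = -3 + 23 = 20)
u(M(6, F(-5 - 1)))³ = 20³ = 8000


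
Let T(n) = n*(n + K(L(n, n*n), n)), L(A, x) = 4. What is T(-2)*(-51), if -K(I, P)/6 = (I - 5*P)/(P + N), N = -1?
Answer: 2652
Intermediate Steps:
K(I, P) = -6*(I - 5*P)/(-1 + P) (K(I, P) = -6*(I - 5*P)/(P - 1) = -6*(I - 5*P)/(-1 + P))
T(n) = n*(n + 6*(-4 + 5*n)/(-1 + n)) (T(n) = n*(n + 6*(-1*4 + 5*n)/(-1 + n)) = n*(n + 6*(-4 + 5*n)/(-1 + n)))
T(-2)*(-51) = -2*(-24 + (-2)² + 29*(-2))/(-1 - 2)*(-51) = -2*(-24 + 4 - 58)/(-3)*(-51) = -2*(-⅓)*(-78)*(-51) = -52*(-51) = 2652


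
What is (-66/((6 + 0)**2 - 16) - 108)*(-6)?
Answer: 3339/5 ≈ 667.80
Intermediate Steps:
(-66/((6 + 0)**2 - 16) - 108)*(-6) = (-66/(6**2 - 16) - 108)*(-6) = (-66/(36 - 16) - 108)*(-6) = (-66/20 - 108)*(-6) = (-66*1/20 - 108)*(-6) = (-33/10 - 108)*(-6) = -1113/10*(-6) = 3339/5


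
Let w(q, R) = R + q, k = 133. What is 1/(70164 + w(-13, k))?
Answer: 1/70284 ≈ 1.4228e-5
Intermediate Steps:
1/(70164 + w(-13, k)) = 1/(70164 + (133 - 13)) = 1/(70164 + 120) = 1/70284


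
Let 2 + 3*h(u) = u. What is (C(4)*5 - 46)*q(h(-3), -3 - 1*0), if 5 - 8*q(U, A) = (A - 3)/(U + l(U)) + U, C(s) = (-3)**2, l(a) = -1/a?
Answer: -25/192 ≈ -0.13021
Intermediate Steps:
h(u) = -2/3 + u/3
C(s) = 9
q(U, A) = 5/8 - U/8 - (-3 + A)/(8*(U - 1/U)) (q(U, A) = 5/8 - ((A - 3)/(U - 1/U) + U)/8 = 5/8 - ((-3 + A)/(U - 1/U) + U)/8 = 5/8 - (U + (-3 + A)/(U - 1/U))/8 = 5/8 + (-U/8 - (-3 + A)/(8*(U - 1/U))) = 5/8 - U/8 - (-3 + A)/(8*(U - 1/U)))
(C(4)*5 - 46)*q(h(-3), -3 - 1*0) = (9*5 - 46)*((-5 - (-2/3 + (1/3)*(-3))*(-4 + (-3 - 1*0) + (-2/3 + (1/3)*(-3))**2 - 5*(-2/3 + (1/3)*(-3))))/(8*(-1 + (-2/3 + (1/3)*(-3))**2))) = (45 - 46)*((-5 - (-2/3 - 1)*(-4 + (-3 + 0) + (-2/3 - 1)**2 - 5*(-2/3 - 1)))/(8*(-1 + (-2/3 - 1)**2))) = -(-5 - 1*(-5/3)*(-4 - 3 + (-5/3)**2 - 5*(-5/3)))/(8*(-1 + (-5/3)**2)) = -(-5 - 1*(-5/3)*(-4 - 3 + 25/9 + 25/3))/(8*(-1 + 25/9)) = -(-5 - 1*(-5/3)*37/9)/(8*16/9) = -9*(-5 + 185/27)/(8*16) = -9*50/(8*16*27) = -1*25/192 = -25/192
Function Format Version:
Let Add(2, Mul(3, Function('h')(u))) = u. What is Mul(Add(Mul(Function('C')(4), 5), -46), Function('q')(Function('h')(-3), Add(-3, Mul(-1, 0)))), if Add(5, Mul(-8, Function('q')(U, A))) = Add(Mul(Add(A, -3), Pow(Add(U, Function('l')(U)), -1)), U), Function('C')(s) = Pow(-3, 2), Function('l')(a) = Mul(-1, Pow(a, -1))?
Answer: Rational(-25, 192) ≈ -0.13021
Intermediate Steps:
Function('h')(u) = Add(Rational(-2, 3), Mul(Rational(1, 3), u))
Function('C')(s) = 9
Function('q')(U, A) = Add(Rational(5, 8), Mul(Rational(-1, 8), U), Mul(Rational(-1, 8), Pow(Add(U, Mul(-1, Pow(U, -1))), -1), Add(-3, A))) (Function('q')(U, A) = Add(Rational(5, 8), Mul(Rational(-1, 8), Add(Mul(Add(A, -3), Pow(Add(U, Mul(-1, Pow(U, -1))), -1)), U))) = Add(Rational(5, 8), Mul(Rational(-1, 8), Add(Mul(Add(-3, A), Pow(Add(U, Mul(-1, Pow(U, -1))), -1)), U))) = Add(Rational(5, 8), Mul(Rational(-1, 8), Add(Mul(Pow(Add(U, Mul(-1, Pow(U, -1))), -1), Add(-3, A)), U))) = Add(Rational(5, 8), Mul(Rational(-1, 8), Add(U, Mul(Pow(Add(U, Mul(-1, Pow(U, -1))), -1), Add(-3, A))))) = Add(Rational(5, 8), Add(Mul(Rational(-1, 8), U), Mul(Rational(-1, 8), Pow(Add(U, Mul(-1, Pow(U, -1))), -1), Add(-3, A)))) = Add(Rational(5, 8), Mul(Rational(-1, 8), U), Mul(Rational(-1, 8), Pow(Add(U, Mul(-1, Pow(U, -1))), -1), Add(-3, A))))
Mul(Add(Mul(Function('C')(4), 5), -46), Function('q')(Function('h')(-3), Add(-3, Mul(-1, 0)))) = Mul(Add(Mul(9, 5), -46), Mul(Rational(1, 8), Pow(Add(-1, Pow(Add(Rational(-2, 3), Mul(Rational(1, 3), -3)), 2)), -1), Add(-5, Mul(-1, Add(Rational(-2, 3), Mul(Rational(1, 3), -3)), Add(-4, Add(-3, Mul(-1, 0)), Pow(Add(Rational(-2, 3), Mul(Rational(1, 3), -3)), 2), Mul(-5, Add(Rational(-2, 3), Mul(Rational(1, 3), -3)))))))) = Mul(Add(45, -46), Mul(Rational(1, 8), Pow(Add(-1, Pow(Add(Rational(-2, 3), -1), 2)), -1), Add(-5, Mul(-1, Add(Rational(-2, 3), -1), Add(-4, Add(-3, 0), Pow(Add(Rational(-2, 3), -1), 2), Mul(-5, Add(Rational(-2, 3), -1))))))) = Mul(-1, Mul(Rational(1, 8), Pow(Add(-1, Pow(Rational(-5, 3), 2)), -1), Add(-5, Mul(-1, Rational(-5, 3), Add(-4, -3, Pow(Rational(-5, 3), 2), Mul(-5, Rational(-5, 3))))))) = Mul(-1, Mul(Rational(1, 8), Pow(Add(-1, Rational(25, 9)), -1), Add(-5, Mul(-1, Rational(-5, 3), Add(-4, -3, Rational(25, 9), Rational(25, 3)))))) = Mul(-1, Mul(Rational(1, 8), Pow(Rational(16, 9), -1), Add(-5, Mul(-1, Rational(-5, 3), Rational(37, 9))))) = Mul(-1, Mul(Rational(1, 8), Rational(9, 16), Add(-5, Rational(185, 27)))) = Mul(-1, Mul(Rational(1, 8), Rational(9, 16), Rational(50, 27))) = Mul(-1, Rational(25, 192)) = Rational(-25, 192)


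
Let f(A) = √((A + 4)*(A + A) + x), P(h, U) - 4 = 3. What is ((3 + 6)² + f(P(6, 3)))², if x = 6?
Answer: 6721 + 648*√10 ≈ 8770.2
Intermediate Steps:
P(h, U) = 7 (P(h, U) = 4 + 3 = 7)
f(A) = √(6 + 2*A*(4 + A)) (f(A) = √((A + 4)*(A + A) + 6) = √((4 + A)*(2*A) + 6) = √(2*A*(4 + A) + 6) = √(6 + 2*A*(4 + A)))
((3 + 6)² + f(P(6, 3)))² = ((3 + 6)² + √(6 + 2*7² + 8*7))² = (9² + √(6 + 2*49 + 56))² = (81 + √(6 + 98 + 56))² = (81 + √160)² = (81 + 4*√10)²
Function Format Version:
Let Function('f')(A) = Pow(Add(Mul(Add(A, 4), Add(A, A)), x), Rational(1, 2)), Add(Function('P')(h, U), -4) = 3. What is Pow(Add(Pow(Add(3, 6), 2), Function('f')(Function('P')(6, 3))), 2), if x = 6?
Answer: Add(6721, Mul(648, Pow(10, Rational(1, 2)))) ≈ 8770.2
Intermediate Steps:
Function('P')(h, U) = 7 (Function('P')(h, U) = Add(4, 3) = 7)
Function('f')(A) = Pow(Add(6, Mul(2, A, Add(4, A))), Rational(1, 2)) (Function('f')(A) = Pow(Add(Mul(Add(A, 4), Add(A, A)), 6), Rational(1, 2)) = Pow(Add(Mul(Add(4, A), Mul(2, A)), 6), Rational(1, 2)) = Pow(Add(Mul(2, A, Add(4, A)), 6), Rational(1, 2)) = Pow(Add(6, Mul(2, A, Add(4, A))), Rational(1, 2)))
Pow(Add(Pow(Add(3, 6), 2), Function('f')(Function('P')(6, 3))), 2) = Pow(Add(Pow(Add(3, 6), 2), Pow(Add(6, Mul(2, Pow(7, 2)), Mul(8, 7)), Rational(1, 2))), 2) = Pow(Add(Pow(9, 2), Pow(Add(6, Mul(2, 49), 56), Rational(1, 2))), 2) = Pow(Add(81, Pow(Add(6, 98, 56), Rational(1, 2))), 2) = Pow(Add(81, Pow(160, Rational(1, 2))), 2) = Pow(Add(81, Mul(4, Pow(10, Rational(1, 2)))), 2)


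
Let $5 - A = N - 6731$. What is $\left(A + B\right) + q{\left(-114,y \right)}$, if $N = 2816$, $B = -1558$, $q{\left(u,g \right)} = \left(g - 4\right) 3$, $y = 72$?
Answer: $2566$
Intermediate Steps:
$q{\left(u,g \right)} = -12 + 3 g$ ($q{\left(u,g \right)} = \left(-4 + g\right) 3 = -12 + 3 g$)
$A = 3920$ ($A = 5 - \left(2816 - 6731\right) = 5 - -3915 = 5 + 3915 = 3920$)
$\left(A + B\right) + q{\left(-114,y \right)} = \left(3920 - 1558\right) + \left(-12 + 3 \cdot 72\right) = 2362 + \left(-12 + 216\right) = 2362 + 204 = 2566$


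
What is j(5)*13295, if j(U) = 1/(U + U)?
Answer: 2659/2 ≈ 1329.5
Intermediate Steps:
j(U) = 1/(2*U)
j(5)*13295 = ((1/2)/5)*13295 = ((1/2)*(1/5))*13295 = (1/10)*13295 = 2659/2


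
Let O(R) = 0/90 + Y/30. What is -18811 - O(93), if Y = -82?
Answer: -282124/15 ≈ -18808.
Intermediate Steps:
O(R) = -41/15 (O(R) = 0/90 - 82/30 = 0*(1/90) - 82*1/30 = 0 - 41/15 = -41/15)
-18811 - O(93) = -18811 - 1*(-41/15) = -18811 + 41/15 = -282124/15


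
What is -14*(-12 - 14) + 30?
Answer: 394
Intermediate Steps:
-14*(-12 - 14) + 30 = -14*(-26) + 30 = 364 + 30 = 394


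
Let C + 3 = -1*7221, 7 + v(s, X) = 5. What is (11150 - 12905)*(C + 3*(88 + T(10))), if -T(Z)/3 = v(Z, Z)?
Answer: 12183210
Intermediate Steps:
v(s, X) = -2 (v(s, X) = -7 + 5 = -2)
T(Z) = 6 (T(Z) = -3*(-2) = 6)
C = -7224 (C = -3 - 1*7221 = -3 - 7221 = -7224)
(11150 - 12905)*(C + 3*(88 + T(10))) = (11150 - 12905)*(-7224 + 3*(88 + 6)) = -1755*(-7224 + 3*94) = -1755*(-7224 + 282) = -1755*(-6942) = 12183210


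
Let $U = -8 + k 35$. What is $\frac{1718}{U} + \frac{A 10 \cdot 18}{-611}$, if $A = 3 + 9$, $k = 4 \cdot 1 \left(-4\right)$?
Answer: $- \frac{1138289}{173524} \approx -6.5598$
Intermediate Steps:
$k = -16$ ($k = 4 \left(-4\right) = -16$)
$A = 12$
$U = -568$ ($U = -8 - 560 = -568$)
$\frac{1718}{U} + \frac{A 10 \cdot 18}{-611} = \frac{1718}{-568} + \frac{12 \cdot 10 \cdot 18}{-611} = 1718 \left(- \frac{1}{568}\right) + 120 \cdot 18 \left(- \frac{1}{611}\right) = - \frac{859}{284} + 2160 \left(- \frac{1}{611}\right) = - \frac{859}{284} - \frac{2160}{611} = - \frac{1138289}{173524}$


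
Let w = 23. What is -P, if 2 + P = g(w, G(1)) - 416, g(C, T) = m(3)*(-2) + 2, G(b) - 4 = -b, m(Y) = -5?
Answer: 406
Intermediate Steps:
G(b) = 4 - b
g(C, T) = 12 (g(C, T) = -5*(-2) + 2 = 10 + 2 = 12)
P = -406 (P = -2 + (12 - 416) = -2 - 404 = -406)
-P = -1*(-406) = 406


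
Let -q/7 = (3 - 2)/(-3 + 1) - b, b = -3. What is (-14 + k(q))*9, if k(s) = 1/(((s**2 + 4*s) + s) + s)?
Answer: -101394/805 ≈ -125.96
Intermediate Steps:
q = -35/2 (q = -7*((3 - 2)/(-3 + 1) - 1*(-3)) = -7*(1/(-2) + 3) = -7*(1*(-1/2) + 3) = -7*(-1/2 + 3) = -7*5/2 = -35/2 ≈ -17.500)
k(s) = 1/(s**2 + 6*s) (k(s) = 1/((s**2 + 5*s) + s) = 1/(s**2 + 6*s))
(-14 + k(q))*9 = (-14 + 1/((-35/2)*(6 - 35/2)))*9 = (-14 - 2/(35*(-23/2)))*9 = (-14 - 2/35*(-2/23))*9 = (-14 + 4/805)*9 = -11266/805*9 = -101394/805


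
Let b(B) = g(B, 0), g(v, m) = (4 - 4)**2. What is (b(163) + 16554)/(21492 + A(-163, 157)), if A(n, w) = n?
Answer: 16554/21329 ≈ 0.77613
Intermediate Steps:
g(v, m) = 0 (g(v, m) = 0**2 = 0)
b(B) = 0
(b(163) + 16554)/(21492 + A(-163, 157)) = (0 + 16554)/(21492 - 163) = 16554/21329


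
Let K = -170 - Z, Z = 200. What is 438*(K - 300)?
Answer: -293460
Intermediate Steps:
K = -370 (K = -170 - 1*200 = -170 - 200 = -370)
438*(K - 300) = 438*(-370 - 300) = 438*(-670) = -293460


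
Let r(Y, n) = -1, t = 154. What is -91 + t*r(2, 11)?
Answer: -245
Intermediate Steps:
-91 + t*r(2, 11) = -91 + 154*(-1) = -91 - 154 = -245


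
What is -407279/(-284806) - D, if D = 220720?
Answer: -62861973041/284806 ≈ -2.2072e+5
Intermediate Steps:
-407279/(-284806) - D = -407279/(-284806) - 1*220720 = -407279*(-1/284806) - 220720 = 407279/284806 - 220720 = -62861973041/284806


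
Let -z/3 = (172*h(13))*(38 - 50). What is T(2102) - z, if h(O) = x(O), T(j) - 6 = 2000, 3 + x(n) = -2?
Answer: 32966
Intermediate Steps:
x(n) = -5 (x(n) = -3 - 2 = -5)
T(j) = 2006 (T(j) = 6 + 2000 = 2006)
h(O) = -5
z = -30960 (z = -3*172*(-5)*(38 - 50) = -(-2580)*(-12) = -3*10320 = -30960)
T(2102) - z = 2006 - 1*(-30960) = 2006 + 30960 = 32966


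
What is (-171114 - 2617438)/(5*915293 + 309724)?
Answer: -2788552/4886189 ≈ -0.57070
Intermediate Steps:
(-171114 - 2617438)/(5*915293 + 309724) = -2788552/(4576465 + 309724) = -2788552/4886189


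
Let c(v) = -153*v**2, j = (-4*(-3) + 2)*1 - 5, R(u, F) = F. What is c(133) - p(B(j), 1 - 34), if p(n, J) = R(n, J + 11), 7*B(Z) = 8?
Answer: -2706395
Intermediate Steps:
j = 9 (j = (12 + 2)*1 - 5 = 14*1 - 5 = 14 - 5 = 9)
B(Z) = 8/7 (B(Z) = (1/7)*8 = 8/7)
p(n, J) = 11 + J (p(n, J) = J + 11 = 11 + J)
c(133) - p(B(j), 1 - 34) = -153*133**2 - (11 + (1 - 34)) = -153*17689 - (11 - 33) = -2706417 - 1*(-22) = -2706417 + 22 = -2706395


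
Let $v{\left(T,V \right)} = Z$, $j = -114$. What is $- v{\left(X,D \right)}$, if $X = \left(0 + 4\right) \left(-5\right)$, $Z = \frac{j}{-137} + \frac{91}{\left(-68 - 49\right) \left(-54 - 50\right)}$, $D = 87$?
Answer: $- \frac{107663}{128232} \approx -0.8396$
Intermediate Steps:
$Z = \frac{107663}{128232}$ ($Z = - \frac{114}{-137} + \frac{91}{\left(-68 - 49\right) \left(-54 - 50\right)} = \left(-114\right) \left(- \frac{1}{137}\right) + \frac{91}{\left(-117\right) \left(-104\right)} = \frac{114}{137} + \frac{91}{12168} = \frac{114}{137} + 91 \cdot \frac{1}{12168} = \frac{114}{137} + \frac{7}{936} = \frac{107663}{128232} \approx 0.8396$)
$X = -20$ ($X = 4 \left(-5\right) = -20$)
$v{\left(T,V \right)} = \frac{107663}{128232}$
$- v{\left(X,D \right)} = \left(-1\right) \frac{107663}{128232} = - \frac{107663}{128232}$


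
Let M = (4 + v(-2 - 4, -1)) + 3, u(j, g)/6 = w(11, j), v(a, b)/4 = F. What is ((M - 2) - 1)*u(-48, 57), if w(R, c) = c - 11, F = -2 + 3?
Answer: -2832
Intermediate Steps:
F = 1
v(a, b) = 4 (v(a, b) = 4*1 = 4)
w(R, c) = -11 + c
u(j, g) = -66 + 6*j (u(j, g) = 6*(-11 + j) = -66 + 6*j)
M = 11 (M = (4 + 4) + 3 = 8 + 3 = 11)
((M - 2) - 1)*u(-48, 57) = ((11 - 2) - 1)*(-66 + 6*(-48)) = (9 - 1)*(-66 - 288) = 8*(-354) = -2832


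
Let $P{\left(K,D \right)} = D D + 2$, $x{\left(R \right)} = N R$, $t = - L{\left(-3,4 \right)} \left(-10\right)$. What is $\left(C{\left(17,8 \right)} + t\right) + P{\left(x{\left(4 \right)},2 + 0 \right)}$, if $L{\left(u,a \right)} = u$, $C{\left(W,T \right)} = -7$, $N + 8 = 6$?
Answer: $-31$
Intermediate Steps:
$N = -2$ ($N = -8 + 6 = -2$)
$t = -30$ ($t = - \left(-3\right) \left(-10\right) = \left(-1\right) 30 = -30$)
$x{\left(R \right)} = - 2 R$
$P{\left(K,D \right)} = 2 + D^{2}$ ($P{\left(K,D \right)} = D^{2} + 2 = 2 + D^{2}$)
$\left(C{\left(17,8 \right)} + t\right) + P{\left(x{\left(4 \right)},2 + 0 \right)} = \left(-7 - 30\right) + \left(2 + \left(2 + 0\right)^{2}\right) = -37 + \left(2 + 2^{2}\right) = -37 + \left(2 + 4\right) = -37 + 6 = -31$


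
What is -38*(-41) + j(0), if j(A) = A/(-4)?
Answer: 1558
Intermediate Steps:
j(A) = -A/4 (j(A) = A*(-1/4) = -A/4)
-38*(-41) + j(0) = -38*(-41) - 1/4*0 = 1558 + 0 = 1558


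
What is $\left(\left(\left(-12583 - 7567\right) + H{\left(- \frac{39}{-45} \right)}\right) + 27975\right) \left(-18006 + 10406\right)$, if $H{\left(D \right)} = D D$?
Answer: $- \frac{535281376}{9} \approx -5.9476 \cdot 10^{7}$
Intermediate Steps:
$H{\left(D \right)} = D^{2}$
$\left(\left(\left(-12583 - 7567\right) + H{\left(- \frac{39}{-45} \right)}\right) + 27975\right) \left(-18006 + 10406\right) = \left(\left(\left(-12583 - 7567\right) + \left(- \frac{39}{-45}\right)^{2}\right) + 27975\right) \left(-18006 + 10406\right) = \left(\left(-20150 + \left(\left(-39\right) \left(- \frac{1}{45}\right)\right)^{2}\right) + 27975\right) \left(-7600\right) = \left(\left(-20150 + \left(\frac{13}{15}\right)^{2}\right) + 27975\right) \left(-7600\right) = \left(\left(-20150 + \frac{169}{225}\right) + 27975\right) \left(-7600\right) = \left(- \frac{4533581}{225} + 27975\right) \left(-7600\right) = \frac{1760794}{225} \left(-7600\right) = - \frac{535281376}{9}$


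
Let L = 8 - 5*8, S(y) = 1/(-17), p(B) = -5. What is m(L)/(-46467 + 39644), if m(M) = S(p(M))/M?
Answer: -1/3711712 ≈ -2.6942e-7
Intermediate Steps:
S(y) = -1/17 (S(y) = 1*(-1/17) = -1/17)
L = -32 (L = 8 - 40 = -32)
m(M) = -1/(17*M)
m(L)/(-46467 + 39644) = (-1/17/(-32))/(-46467 + 39644) = -1/17*(-1/32)/(-6823) = (1/544)*(-1/6823) = -1/3711712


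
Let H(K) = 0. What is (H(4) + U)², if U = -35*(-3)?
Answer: 11025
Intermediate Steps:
U = 105
(H(4) + U)² = (0 + 105)² = 105² = 11025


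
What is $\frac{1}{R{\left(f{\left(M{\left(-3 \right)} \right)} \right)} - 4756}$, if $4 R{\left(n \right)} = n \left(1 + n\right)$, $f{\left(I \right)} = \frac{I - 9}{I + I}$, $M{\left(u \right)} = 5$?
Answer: $- \frac{50}{237803} \approx -0.00021026$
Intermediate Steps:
$f{\left(I \right)} = \frac{-9 + I}{2 I}$
$R{\left(n \right)} = \frac{n \left(1 + n\right)}{4}$
$\frac{1}{R{\left(f{\left(M{\left(-3 \right)} \right)} \right)} - 4756} = \frac{1}{\frac{\frac{-9 + 5}{2 \cdot 5} \left(1 + \frac{-9 + 5}{2 \cdot 5}\right)}{4} - 4756} = \frac{1}{\frac{\frac{1}{2} \cdot \frac{1}{5} \left(-4\right) \left(1 + \frac{1}{2} \cdot \frac{1}{5} \left(-4\right)\right)}{4} - 4756} = \frac{1}{\frac{1}{4} \left(- \frac{2}{5}\right) \left(1 - \frac{2}{5}\right) - 4756} = \frac{1}{\frac{1}{4} \left(- \frac{2}{5}\right) \frac{3}{5} - 4756} = \frac{1}{- \frac{3}{50} - 4756} = \frac{1}{- \frac{237803}{50}} = - \frac{50}{237803}$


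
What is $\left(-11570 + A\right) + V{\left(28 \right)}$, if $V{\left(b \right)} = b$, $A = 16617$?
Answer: $5075$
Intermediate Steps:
$\left(-11570 + A\right) + V{\left(28 \right)} = \left(-11570 + 16617\right) + 28 = 5047 + 28 = 5075$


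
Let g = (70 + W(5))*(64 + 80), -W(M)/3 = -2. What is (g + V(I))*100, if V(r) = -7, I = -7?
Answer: 1093700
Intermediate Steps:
W(M) = 6 (W(M) = -3*(-2) = 6)
g = 10944 (g = (70 + 6)*(64 + 80) = 76*144 = 10944)
(g + V(I))*100 = (10944 - 7)*100 = 10937*100 = 1093700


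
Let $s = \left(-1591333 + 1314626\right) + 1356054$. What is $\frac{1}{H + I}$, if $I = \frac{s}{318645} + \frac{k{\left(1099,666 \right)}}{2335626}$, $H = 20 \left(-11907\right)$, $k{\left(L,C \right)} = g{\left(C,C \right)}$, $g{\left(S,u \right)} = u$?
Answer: $- \frac{41346419265}{9846096219148556} \approx -4.1993 \cdot 10^{-6}$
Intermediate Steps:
$k{\left(L,C \right)} = C$
$s = 1079347$ ($s = -276707 + 1356054 = 1079347$)
$H = -238140$
$I = \frac{140064618544}{41346419265}$ ($I = \frac{1079347}{318645} + \frac{666}{2335626} = 1079347 \cdot \frac{1}{318645} + 666 \cdot \frac{1}{2335626} = \frac{1079347}{318645} + \frac{37}{129757} = \frac{140064618544}{41346419265} \approx 3.3876$)
$\frac{1}{H + I} = \frac{1}{-238140 + \frac{140064618544}{41346419265}} = \frac{1}{- \frac{9846096219148556}{41346419265}} = - \frac{41346419265}{9846096219148556}$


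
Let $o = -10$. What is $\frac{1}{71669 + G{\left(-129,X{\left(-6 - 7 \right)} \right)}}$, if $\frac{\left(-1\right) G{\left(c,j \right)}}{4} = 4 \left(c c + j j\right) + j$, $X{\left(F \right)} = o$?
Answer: $- \frac{1}{196147} \approx -5.0982 \cdot 10^{-6}$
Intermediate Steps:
$X{\left(F \right)} = -10$
$G{\left(c,j \right)} = - 16 c^{2} - 16 j^{2} - 4 j$ ($G{\left(c,j \right)} = - 4 \left(4 \left(c c + j j\right) + j\right) = - 4 \left(4 \left(c^{2} + j^{2}\right) + j\right) = - 4 \left(\left(4 c^{2} + 4 j^{2}\right) + j\right) = - 4 \left(j + 4 c^{2} + 4 j^{2}\right) = - 16 c^{2} - 16 j^{2} - 4 j$)
$\frac{1}{71669 + G{\left(-129,X{\left(-6 - 7 \right)} \right)}} = \frac{1}{71669 - \left(-40 + 1600 + 266256\right)} = \frac{1}{71669 - 267816} = \frac{1}{-196147} = - \frac{1}{196147}$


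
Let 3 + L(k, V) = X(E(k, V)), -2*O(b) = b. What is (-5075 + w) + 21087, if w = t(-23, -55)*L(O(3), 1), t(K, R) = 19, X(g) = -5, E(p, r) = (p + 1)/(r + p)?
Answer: 15860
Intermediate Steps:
O(b) = -b/2
E(p, r) = (1 + p)/(p + r)
L(k, V) = -8 (L(k, V) = -3 - 5 = -8)
w = -152 (w = 19*(-8) = -152)
(-5075 + w) + 21087 = (-5075 - 152) + 21087 = -5227 + 21087 = 15860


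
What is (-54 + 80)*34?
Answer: 884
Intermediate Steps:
(-54 + 80)*34 = 26*34 = 884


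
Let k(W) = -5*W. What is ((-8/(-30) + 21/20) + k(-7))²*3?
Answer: 4748041/1200 ≈ 3956.7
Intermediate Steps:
((-8/(-30) + 21/20) + k(-7))²*3 = ((-8/(-30) + 21/20) - 5*(-7))²*3 = ((-8*(-1/30) + 21*(1/20)) + 35)²*3 = ((4/15 + 21/20) + 35)²*3 = (79/60 + 35)²*3 = (2179/60)²*3 = (4748041/3600)*3 = 4748041/1200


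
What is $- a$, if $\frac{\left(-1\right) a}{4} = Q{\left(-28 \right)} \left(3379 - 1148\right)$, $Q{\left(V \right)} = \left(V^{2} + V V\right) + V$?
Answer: $13742960$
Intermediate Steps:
$Q{\left(V \right)} = V + 2 V^{2}$ ($Q{\left(V \right)} = \left(V^{2} + V^{2}\right) + V = 2 V^{2} + V = V + 2 V^{2}$)
$a = -13742960$ ($a = - 4 - 28 \left(1 + 2 \left(-28\right)\right) \left(3379 - 1148\right) = - 4 - 28 \left(1 - 56\right) \left(3379 - 1148\right) = - 4 \left(-28\right) \left(-55\right) 2231 = - 4 \cdot 1540 \cdot 2231 = \left(-4\right) 3435740 = -13742960$)
$- a = \left(-1\right) \left(-13742960\right) = 13742960$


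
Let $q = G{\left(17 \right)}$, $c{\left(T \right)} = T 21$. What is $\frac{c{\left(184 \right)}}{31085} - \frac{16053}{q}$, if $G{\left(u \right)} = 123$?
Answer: $- \frac{166177411}{1274485} \approx -130.39$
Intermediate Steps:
$c{\left(T \right)} = 21 T$
$q = 123$
$\frac{c{\left(184 \right)}}{31085} - \frac{16053}{q} = \frac{21 \cdot 184}{31085} - \frac{16053}{123} = 3864 \cdot \frac{1}{31085} - \frac{5351}{41} = \frac{3864}{31085} - \frac{5351}{41} = - \frac{166177411}{1274485}$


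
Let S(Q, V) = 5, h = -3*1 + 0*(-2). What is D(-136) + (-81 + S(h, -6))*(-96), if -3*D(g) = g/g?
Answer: 21887/3 ≈ 7295.7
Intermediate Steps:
h = -3 (h = -3 + 0 = -3)
D(g) = -1/3 (D(g) = -g/(3*g) = -1/3*1 = -1/3)
D(-136) + (-81 + S(h, -6))*(-96) = -1/3 + (-81 + 5)*(-96) = -1/3 - 76*(-96) = -1/3 + 7296 = 21887/3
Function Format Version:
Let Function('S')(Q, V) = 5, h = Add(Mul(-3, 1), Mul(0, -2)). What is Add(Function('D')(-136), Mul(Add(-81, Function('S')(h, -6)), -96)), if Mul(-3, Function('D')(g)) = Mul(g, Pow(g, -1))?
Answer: Rational(21887, 3) ≈ 7295.7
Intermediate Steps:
h = -3 (h = Add(-3, 0) = -3)
Function('D')(g) = Rational(-1, 3) (Function('D')(g) = Mul(Rational(-1, 3), Mul(g, Pow(g, -1))) = Mul(Rational(-1, 3), 1) = Rational(-1, 3))
Add(Function('D')(-136), Mul(Add(-81, Function('S')(h, -6)), -96)) = Add(Rational(-1, 3), Mul(Add(-81, 5), -96)) = Add(Rational(-1, 3), Mul(-76, -96)) = Add(Rational(-1, 3), 7296) = Rational(21887, 3)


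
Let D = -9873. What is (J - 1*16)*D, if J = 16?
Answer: 0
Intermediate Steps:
(J - 1*16)*D = (16 - 1*16)*(-9873) = (16 - 16)*(-9873) = 0*(-9873) = 0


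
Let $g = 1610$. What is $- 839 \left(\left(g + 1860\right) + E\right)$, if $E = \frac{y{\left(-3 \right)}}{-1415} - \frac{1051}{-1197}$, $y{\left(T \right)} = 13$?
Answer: $- \frac{4932314419906}{1693755} \approx -2.9121 \cdot 10^{6}$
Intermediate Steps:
$E = \frac{1471604}{1693755}$ ($E = \frac{13}{-1415} - \frac{1051}{-1197} = 13 \left(- \frac{1}{1415}\right) - - \frac{1051}{1197} = - \frac{13}{1415} + \frac{1051}{1197} = \frac{1471604}{1693755} \approx 0.86884$)
$- 839 \left(\left(g + 1860\right) + E\right) = - 839 \left(\left(1610 + 1860\right) + \frac{1471604}{1693755}\right) = - 839 \left(3470 + \frac{1471604}{1693755}\right) = \left(-839\right) \frac{5878801454}{1693755} = - \frac{4932314419906}{1693755}$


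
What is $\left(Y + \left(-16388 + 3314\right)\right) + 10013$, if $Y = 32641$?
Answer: $29580$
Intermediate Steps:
$\left(Y + \left(-16388 + 3314\right)\right) + 10013 = \left(32641 + \left(-16388 + 3314\right)\right) + 10013 = \left(32641 - 13074\right) + 10013 = 19567 + 10013 = 29580$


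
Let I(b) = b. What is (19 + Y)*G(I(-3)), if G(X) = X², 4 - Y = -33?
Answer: 504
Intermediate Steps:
Y = 37 (Y = 4 - 1*(-33) = 4 + 33 = 37)
(19 + Y)*G(I(-3)) = (19 + 37)*(-3)² = 56*9 = 504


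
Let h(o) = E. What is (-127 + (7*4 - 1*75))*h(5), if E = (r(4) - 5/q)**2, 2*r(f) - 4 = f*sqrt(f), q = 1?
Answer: -174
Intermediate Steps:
r(f) = 2 + f**(3/2)/2 (r(f) = 2 + (f*sqrt(f))/2 = 2 + f**(3/2)/2)
E = 1 (E = ((2 + 4**(3/2)/2) - 5/1)**2 = ((2 + (1/2)*8) - 5)**2 = ((2 + 4) - 1*5)**2 = (6 - 5)**2 = 1**2 = 1)
h(o) = 1
(-127 + (7*4 - 1*75))*h(5) = (-127 + (7*4 - 1*75))*1 = (-127 + (28 - 75))*1 = (-127 - 47)*1 = -174*1 = -174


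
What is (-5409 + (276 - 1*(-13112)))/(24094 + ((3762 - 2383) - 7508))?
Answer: 7979/17965 ≈ 0.44414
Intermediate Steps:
(-5409 + (276 - 1*(-13112)))/(24094 + ((3762 - 2383) - 7508)) = (-5409 + (276 + 13112))/(24094 + (1379 - 7508)) = (-5409 + 13388)/(24094 - 6129) = 7979/17965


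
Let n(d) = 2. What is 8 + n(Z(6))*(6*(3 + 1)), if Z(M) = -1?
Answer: 56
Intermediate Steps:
8 + n(Z(6))*(6*(3 + 1)) = 8 + 2*(6*(3 + 1)) = 8 + 2*(6*4) = 8 + 2*24 = 8 + 48 = 56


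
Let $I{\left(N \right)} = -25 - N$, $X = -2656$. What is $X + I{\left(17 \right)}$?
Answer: $-2698$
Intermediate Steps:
$X + I{\left(17 \right)} = -2656 - 42 = -2698$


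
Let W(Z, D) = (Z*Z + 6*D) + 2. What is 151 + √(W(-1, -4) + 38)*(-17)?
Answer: 151 - 17*√17 ≈ 80.907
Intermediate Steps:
W(Z, D) = 2 + Z² + 6*D (W(Z, D) = (Z² + 6*D) + 2 = 2 + Z² + 6*D)
151 + √(W(-1, -4) + 38)*(-17) = 151 + √((2 + (-1)² + 6*(-4)) + 38)*(-17) = 151 + √((2 + 1 - 24) + 38)*(-17) = 151 + √(-21 + 38)*(-17) = 151 + √17*(-17) = 151 - 17*√17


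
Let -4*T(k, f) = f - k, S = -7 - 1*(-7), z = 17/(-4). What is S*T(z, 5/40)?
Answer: 0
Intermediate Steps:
z = -17/4 (z = 17*(-¼) = -17/4 ≈ -4.2500)
S = 0 (S = -7 + 7 = 0)
T(k, f) = -f/4 + k/4 (T(k, f) = -(f - k)/4 = -f/4 + k/4)
S*T(z, 5/40) = 0*(-5/(4*40) + (¼)*(-17/4)) = 0*(-5/(4*40) - 17/16) = 0*(-¼*⅛ - 17/16) = 0*(-1/32 - 17/16) = 0*(-35/32) = 0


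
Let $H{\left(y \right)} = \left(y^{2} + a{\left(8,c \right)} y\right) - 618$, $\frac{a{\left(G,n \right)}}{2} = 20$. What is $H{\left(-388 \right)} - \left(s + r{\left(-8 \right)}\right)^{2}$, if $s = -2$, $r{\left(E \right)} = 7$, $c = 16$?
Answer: $134381$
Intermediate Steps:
$a{\left(G,n \right)} = 40$ ($a{\left(G,n \right)} = 2 \cdot 20 = 40$)
$H{\left(y \right)} = -618 + y^{2} + 40 y$ ($H{\left(y \right)} = \left(y^{2} + 40 y\right) - 618 = -618 + y^{2} + 40 y$)
$H{\left(-388 \right)} - \left(s + r{\left(-8 \right)}\right)^{2} = \left(-618 + \left(-388\right)^{2} + 40 \left(-388\right)\right) - \left(-2 + 7\right)^{2} = \left(-618 + 150544 - 15520\right) - 5^{2} = 134406 - 25 = 134381$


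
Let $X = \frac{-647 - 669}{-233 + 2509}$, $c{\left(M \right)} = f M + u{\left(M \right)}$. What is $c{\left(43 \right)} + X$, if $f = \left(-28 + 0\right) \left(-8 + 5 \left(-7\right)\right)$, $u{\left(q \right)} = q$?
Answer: $\frac{29482406}{569} \approx 51814.0$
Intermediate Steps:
$f = 1204$ ($f = - 28 \left(-8 - 35\right) = \left(-28\right) \left(-43\right) = 1204$)
$c{\left(M \right)} = 1205 M$ ($c{\left(M \right)} = 1204 M + M = 1205 M$)
$X = - \frac{329}{569}$ ($X = - \frac{1316}{2276} = \left(-1316\right) \frac{1}{2276} = - \frac{329}{569} \approx -0.57821$)
$c{\left(43 \right)} + X = 1205 \cdot 43 - \frac{329}{569} = 51815 - \frac{329}{569} = \frac{29482406}{569}$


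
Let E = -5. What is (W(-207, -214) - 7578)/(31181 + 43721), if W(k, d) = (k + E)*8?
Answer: -4637/37451 ≈ -0.12382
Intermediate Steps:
W(k, d) = -40 + 8*k (W(k, d) = (k - 5)*8 = (-5 + k)*8 = -40 + 8*k)
(W(-207, -214) - 7578)/(31181 + 43721) = ((-40 + 8*(-207)) - 7578)/(31181 + 43721) = ((-40 - 1656) - 7578)/74902 = (-1696 - 7578)*(1/74902) = -9274*1/74902 = -4637/37451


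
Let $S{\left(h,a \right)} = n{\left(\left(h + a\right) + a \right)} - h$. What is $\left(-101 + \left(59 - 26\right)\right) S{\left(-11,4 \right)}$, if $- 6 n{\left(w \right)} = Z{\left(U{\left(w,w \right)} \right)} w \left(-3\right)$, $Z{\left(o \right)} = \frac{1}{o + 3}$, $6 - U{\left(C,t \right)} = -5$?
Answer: $- \frac{5185}{7} \approx -740.71$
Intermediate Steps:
$U{\left(C,t \right)} = 11$ ($U{\left(C,t \right)} = 6 - -5 = 6 + 5 = 11$)
$Z{\left(o \right)} = \frac{1}{3 + o}$
$n{\left(w \right)} = \frac{w}{28}$ ($n{\left(w \right)} = - \frac{\frac{w}{3 + 11} \left(-3\right)}{6} = - \frac{\frac{w}{14} \left(-3\right)}{6} = - \frac{\left(- \frac{3}{14}\right) w}{6} = \frac{w}{28}$)
$S{\left(h,a \right)} = - \frac{27 h}{28} + \frac{a}{14}$ ($S{\left(h,a \right)} = \frac{\left(h + a\right) + a}{28} - h = \frac{\left(a + h\right) + a}{28} - h = \frac{h + 2 a}{28} - h = \left(\frac{a}{14} + \frac{h}{28}\right) - h = - \frac{27 h}{28} + \frac{a}{14}$)
$\left(-101 + \left(59 - 26\right)\right) S{\left(-11,4 \right)} = \left(-101 + \left(59 - 26\right)\right) \left(\left(- \frac{27}{28}\right) \left(-11\right) + \frac{1}{14} \cdot 4\right) = \left(-101 + \left(59 - 26\right)\right) \left(\frac{297}{28} + \frac{2}{7}\right) = \left(-101 + 33\right) \frac{305}{28} = \left(-68\right) \frac{305}{28} = - \frac{5185}{7}$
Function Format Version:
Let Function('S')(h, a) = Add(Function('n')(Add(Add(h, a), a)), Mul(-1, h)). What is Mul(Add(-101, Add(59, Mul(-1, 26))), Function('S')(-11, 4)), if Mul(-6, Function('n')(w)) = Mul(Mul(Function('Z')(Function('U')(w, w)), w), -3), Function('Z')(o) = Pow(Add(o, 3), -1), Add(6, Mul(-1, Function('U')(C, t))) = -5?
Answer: Rational(-5185, 7) ≈ -740.71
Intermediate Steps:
Function('U')(C, t) = 11 (Function('U')(C, t) = Add(6, Mul(-1, -5)) = Add(6, 5) = 11)
Function('Z')(o) = Pow(Add(3, o), -1)
Function('n')(w) = Mul(Rational(1, 28), w) (Function('n')(w) = Mul(Rational(-1, 6), Mul(Mul(Pow(Add(3, 11), -1), w), -3)) = Mul(Rational(-1, 6), Mul(Mul(Pow(14, -1), w), -3)) = Mul(Rational(-1, 6), Mul(Mul(Rational(1, 14), w), -3)) = Mul(Rational(-1, 6), Mul(Rational(-3, 14), w)) = Mul(Rational(1, 28), w))
Function('S')(h, a) = Add(Mul(Rational(-27, 28), h), Mul(Rational(1, 14), a)) (Function('S')(h, a) = Add(Mul(Rational(1, 28), Add(Add(h, a), a)), Mul(-1, h)) = Add(Mul(Rational(1, 28), Add(Add(a, h), a)), Mul(-1, h)) = Add(Mul(Rational(1, 28), Add(h, Mul(2, a))), Mul(-1, h)) = Add(Add(Mul(Rational(1, 14), a), Mul(Rational(1, 28), h)), Mul(-1, h)) = Add(Mul(Rational(-27, 28), h), Mul(Rational(1, 14), a)))
Mul(Add(-101, Add(59, Mul(-1, 26))), Function('S')(-11, 4)) = Mul(Add(-101, Add(59, Mul(-1, 26))), Add(Mul(Rational(-27, 28), -11), Mul(Rational(1, 14), 4))) = Mul(Add(-101, Add(59, -26)), Add(Rational(297, 28), Rational(2, 7))) = Mul(Add(-101, 33), Rational(305, 28)) = Mul(-68, Rational(305, 28)) = Rational(-5185, 7)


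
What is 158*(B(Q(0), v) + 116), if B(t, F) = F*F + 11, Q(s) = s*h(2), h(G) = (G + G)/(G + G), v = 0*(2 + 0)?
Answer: 20066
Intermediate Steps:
v = 0 (v = 0*2 = 0)
h(G) = 1 (h(G) = (2*G)/((2*G)) = (2*G)*(1/(2*G)) = 1)
Q(s) = s (Q(s) = s*1 = s)
B(t, F) = 11 + F² (B(t, F) = F² + 11 = 11 + F²)
158*(B(Q(0), v) + 116) = 158*((11 + 0²) + 116) = 158*((11 + 0) + 116) = 158*(11 + 116) = 158*127 = 20066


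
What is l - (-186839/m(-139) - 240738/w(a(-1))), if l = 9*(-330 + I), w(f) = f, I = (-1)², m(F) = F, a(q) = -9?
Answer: -12949448/417 ≈ -31054.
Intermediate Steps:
I = 1
l = -2961 (l = 9*(-330 + 1) = 9*(-329) = -2961)
l - (-186839/m(-139) - 240738/w(a(-1))) = -2961 - (-186839/(-139) - 240738/(-9)) = -2961 - (-186839*(-1/139) - 240738*(-⅑)) = -2961 - (186839/139 + 80246/3) = -2961 - 1*11714711/417 = -2961 - 11714711/417 = -12949448/417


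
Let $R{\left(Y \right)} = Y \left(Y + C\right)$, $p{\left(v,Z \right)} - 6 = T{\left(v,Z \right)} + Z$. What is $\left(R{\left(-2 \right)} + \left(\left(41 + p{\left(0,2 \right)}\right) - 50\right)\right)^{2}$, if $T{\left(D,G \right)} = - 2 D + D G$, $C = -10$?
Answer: $529$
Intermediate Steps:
$p{\left(v,Z \right)} = 6 + Z + v \left(-2 + Z\right)$ ($p{\left(v,Z \right)} = 6 + \left(v \left(-2 + Z\right) + Z\right) = 6 + \left(Z + v \left(-2 + Z\right)\right) = 6 + Z + v \left(-2 + Z\right)$)
$R{\left(Y \right)} = Y \left(-10 + Y\right)$ ($R{\left(Y \right)} = Y \left(Y - 10\right) = Y \left(-10 + Y\right)$)
$\left(R{\left(-2 \right)} + \left(\left(41 + p{\left(0,2 \right)}\right) - 50\right)\right)^{2} = \left(- 2 \left(-10 - 2\right) + \left(\left(41 + \left(6 + 2 + 0 \left(-2 + 2\right)\right)\right) - 50\right)\right)^{2} = \left(\left(-2\right) \left(-12\right) + \left(\left(41 + \left(6 + 2 + 0 \cdot 0\right)\right) - 50\right)\right)^{2} = \left(24 + \left(\left(41 + \left(6 + 2 + 0\right)\right) - 50\right)\right)^{2} = \left(24 + \left(\left(41 + 8\right) - 50\right)\right)^{2} = \left(24 + \left(49 - 50\right)\right)^{2} = \left(24 - 1\right)^{2} = 23^{2} = 529$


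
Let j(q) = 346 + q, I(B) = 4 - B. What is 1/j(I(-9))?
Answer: 1/359 ≈ 0.0027855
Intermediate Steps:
1/j(I(-9)) = 1/(346 + (4 - 1*(-9))) = 1/(346 + (4 + 9)) = 1/(346 + 13) = 1/359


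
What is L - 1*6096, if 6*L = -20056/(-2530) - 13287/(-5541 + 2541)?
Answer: -402200081/66000 ≈ -6093.9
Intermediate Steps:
L = 135919/66000 (L = (-20056/(-2530) - 13287/(-5541 + 2541))/6 = (-20056*(-1/2530) - 13287/(-3000))/6 = (436/55 - 13287*(-1/3000))/6 = (436/55 + 4429/1000)/6 = (⅙)*(135919/11000) = 135919/66000 ≈ 2.0594)
L - 1*6096 = 135919/66000 - 1*6096 = 135919/66000 - 6096 = -402200081/66000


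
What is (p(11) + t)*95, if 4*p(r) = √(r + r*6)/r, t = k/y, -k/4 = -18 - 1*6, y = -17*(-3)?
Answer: 3040/17 + 95*√77/44 ≈ 197.77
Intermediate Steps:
y = 51
k = 96 (k = -4*(-18 - 1*6) = -4*(-18 - 6) = -4*(-24) = 96)
t = 32/17 (t = 96/51 = 96*(1/51) = 32/17 ≈ 1.8824)
p(r) = √7/(4*√r) (p(r) = (√(r + r*6)/r)/4 = (√(r + 6*r)/r)/4 = (√(7*r)/r)/4 = ((√7*√r)/r)/4 = (√7/√r)/4 = √7/(4*√r))
(p(11) + t)*95 = (√7/(4*√11) + 32/17)*95 = (√7*(√11/11)/4 + 32/17)*95 = (√77/44 + 32/17)*95 = (32/17 + √77/44)*95 = 3040/17 + 95*√77/44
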